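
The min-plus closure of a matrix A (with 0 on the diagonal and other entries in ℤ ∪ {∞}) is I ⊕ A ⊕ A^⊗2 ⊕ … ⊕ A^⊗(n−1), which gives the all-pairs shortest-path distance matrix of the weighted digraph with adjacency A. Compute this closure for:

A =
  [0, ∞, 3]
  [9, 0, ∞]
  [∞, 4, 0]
Closure =
  [0, 7, 3]
  [9, 0, 12]
  [13, 4, 0]

This is the Floyd-Warshall all-pairs shortest-path computation. For each intermediate vertex k = 0, 1, …, 2, update dist[i][j] ← min(dist[i][j], dist[i][k] + dist[k][j]). The final matrix gives, for each (i, j), the minimum total weight of any directed path from i to j (possibly empty when i = j).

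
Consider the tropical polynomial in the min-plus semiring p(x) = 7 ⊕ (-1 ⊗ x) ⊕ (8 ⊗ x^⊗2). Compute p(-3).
p(-3) = -4

A tropical monomial a ⊗ x^⊗i evaluates to a + i · x. Evaluating each term at x = -3:
  Term 0 contributes 7 + 0 · -3 = 7
  Term 1 contributes -1 + 1 · -3 = -4
  Term 2 contributes 8 + 2 · -3 = 2
p(-3) = ⊕ of these = min[7, -4, 2] = -4.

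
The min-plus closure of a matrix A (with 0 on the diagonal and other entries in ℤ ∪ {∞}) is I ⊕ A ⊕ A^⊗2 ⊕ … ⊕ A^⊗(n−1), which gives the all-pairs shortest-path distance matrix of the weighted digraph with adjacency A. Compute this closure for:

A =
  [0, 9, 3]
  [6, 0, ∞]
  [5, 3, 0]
Closure =
  [0, 6, 3]
  [6, 0, 9]
  [5, 3, 0]

This is the Floyd-Warshall all-pairs shortest-path computation. For each intermediate vertex k = 0, 1, …, 2, update dist[i][j] ← min(dist[i][j], dist[i][k] + dist[k][j]). The final matrix gives, for each (i, j), the minimum total weight of any directed path from i to j (possibly empty when i = j).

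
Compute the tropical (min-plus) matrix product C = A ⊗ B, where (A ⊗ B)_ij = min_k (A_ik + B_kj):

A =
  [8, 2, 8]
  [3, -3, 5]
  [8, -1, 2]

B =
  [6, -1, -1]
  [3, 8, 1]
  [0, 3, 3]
A ⊗ B =
  [5, 7, 3]
  [0, 2, -2]
  [2, 5, 0]

Apply the min-plus product entry-by-entry:
  C[0][0] = min over k of (A[0][0] + B[0][0] = 8 + 6 = 14, A[0][1] + B[1][0] = 2 + 3 = 5, A[0][2] + B[2][0] = 8 + 0 = 8) = 5 (attained at k = 1)
  C[0][1] = min over k of (A[0][0] + B[0][1] = 8 + -1 = 7, A[0][1] + B[1][1] = 2 + 8 = 10, A[0][2] + B[2][1] = 8 + 3 = 11) = 7 (attained at k = 0)
  C[0][2] = min over k of (A[0][0] + B[0][2] = 8 + -1 = 7, A[0][1] + B[1][2] = 2 + 1 = 3, A[0][2] + B[2][2] = 8 + 3 = 11) = 3 (attained at k = 1)
  C[1][0] = min over k of (A[1][0] + B[0][0] = 3 + 6 = 9, A[1][1] + B[1][0] = -3 + 3 = 0, A[1][2] + B[2][0] = 5 + 0 = 5) = 0 (attained at k = 1)
  C[1][1] = min over k of (A[1][0] + B[0][1] = 3 + -1 = 2, A[1][1] + B[1][1] = -3 + 8 = 5, A[1][2] + B[2][1] = 5 + 3 = 8) = 2 (attained at k = 0)
  C[1][2] = min over k of (A[1][0] + B[0][2] = 3 + -1 = 2, A[1][1] + B[1][2] = -3 + 1 = -2, A[1][2] + B[2][2] = 5 + 3 = 8) = -2 (attained at k = 1)
  C[2][0] = min over k of (A[2][0] + B[0][0] = 8 + 6 = 14, A[2][1] + B[1][0] = -1 + 3 = 2, A[2][2] + B[2][0] = 2 + 0 = 2) = 2 (attained at k = 1)
  C[2][1] = min over k of (A[2][0] + B[0][1] = 8 + -1 = 7, A[2][1] + B[1][1] = -1 + 8 = 7, A[2][2] + B[2][1] = 2 + 3 = 5) = 5 (attained at k = 2)
  C[2][2] = min over k of (A[2][0] + B[0][2] = 8 + -1 = 7, A[2][1] + B[1][2] = -1 + 1 = 0, A[2][2] + B[2][2] = 2 + 3 = 5) = 0 (attained at k = 1)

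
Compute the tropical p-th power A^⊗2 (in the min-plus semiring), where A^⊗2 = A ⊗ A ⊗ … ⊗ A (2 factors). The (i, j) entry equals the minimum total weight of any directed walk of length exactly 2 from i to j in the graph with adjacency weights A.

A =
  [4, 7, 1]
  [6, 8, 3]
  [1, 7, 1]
A^⊗2 =
  [2, 8, 2]
  [4, 10, 4]
  [2, 8, 2]

Each entry (A^⊗2)_ij equals the minimum over all length-2 walks i = v_0 → v_1 → … → v_2 = j of Σ_t A[v_t][v_{t+1}]. For example, for (i, j) = (0, 2) we minimise over 3 possible intermediate vertex sequences; the minimum is 2, attained along the walk 0 → 2 → 2.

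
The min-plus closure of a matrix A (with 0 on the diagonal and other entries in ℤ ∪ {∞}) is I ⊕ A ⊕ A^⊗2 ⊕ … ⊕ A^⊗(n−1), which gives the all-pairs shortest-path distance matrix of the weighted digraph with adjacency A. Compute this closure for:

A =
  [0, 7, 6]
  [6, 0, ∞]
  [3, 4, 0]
Closure =
  [0, 7, 6]
  [6, 0, 12]
  [3, 4, 0]

This is the Floyd-Warshall all-pairs shortest-path computation. For each intermediate vertex k = 0, 1, …, 2, update dist[i][j] ← min(dist[i][j], dist[i][k] + dist[k][j]). The final matrix gives, for each (i, j), the minimum total weight of any directed path from i to j (possibly empty when i = j).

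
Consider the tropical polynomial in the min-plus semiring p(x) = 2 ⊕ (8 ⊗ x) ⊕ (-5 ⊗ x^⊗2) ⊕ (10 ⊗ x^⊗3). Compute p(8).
p(8) = 2

A tropical monomial a ⊗ x^⊗i evaluates to a + i · x. Evaluating each term at x = 8:
  Term 0 contributes 2 + 0 · 8 = 2
  Term 1 contributes 8 + 1 · 8 = 16
  Term 2 contributes -5 + 2 · 8 = 11
  Term 3 contributes 10 + 3 · 8 = 34
p(8) = ⊕ of these = min[2, 16, 11, 34] = 2.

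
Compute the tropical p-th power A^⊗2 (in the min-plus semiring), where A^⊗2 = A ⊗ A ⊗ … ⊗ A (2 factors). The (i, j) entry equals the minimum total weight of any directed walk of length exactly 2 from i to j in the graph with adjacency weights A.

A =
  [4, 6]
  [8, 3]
A^⊗2 =
  [8, 9]
  [11, 6]

Each entry (A^⊗2)_ij equals the minimum over all length-2 walks i = v_0 → v_1 → … → v_2 = j of Σ_t A[v_t][v_{t+1}]. For example, for (i, j) = (0, 1) we minimise over 2 possible intermediate vertex sequences; the minimum is 9, attained along the walk 0 → 1 → 1.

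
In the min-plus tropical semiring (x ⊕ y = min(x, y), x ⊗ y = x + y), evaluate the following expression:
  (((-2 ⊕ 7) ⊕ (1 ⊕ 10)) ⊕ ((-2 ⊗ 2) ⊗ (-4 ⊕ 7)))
(((-2 ⊕ 7) ⊕ (1 ⊕ 10)) ⊕ ((-2 ⊗ 2) ⊗ (-4 ⊕ 7))) = -4

Expand innermost to outermost. Recall ⊕ takes the minimum of its arguments and ⊗ takes their sum. Working out the expression (((-2 ⊕ 7) ⊕ (1 ⊕ 10)) ⊕ ((-2 ⊗ 2) ⊗ (-4 ⊕ 7))) gives -4.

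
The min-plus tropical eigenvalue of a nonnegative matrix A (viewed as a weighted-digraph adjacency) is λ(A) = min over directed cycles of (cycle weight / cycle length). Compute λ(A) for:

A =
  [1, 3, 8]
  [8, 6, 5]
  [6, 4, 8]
λ(A) = 1

Enumerate directed cycles and compute their means (weight / length). Sample:
  cycle 0 → 0: weight = 1, length = 1, mean = 1/1 ≈ 1.000
  cycle 1 → 1: weight = 6, length = 1, mean = 6/1 ≈ 6.000
  cycle 2 → 2: weight = 8, length = 1, mean = 8/1 ≈ 8.000
  cycle 0 → 1 → 0: weight = 11, length = 2, mean = 11/2 ≈ 5.500
  cycle 0 → 2 → 0: weight = 14, length = 2, mean = 14/2 ≈ 7.000
  cycle 1 → 0 → 1: weight = 11, length = 2, mean = 11/2 ≈ 5.500
Minimum mean = 1.000, attained e.g. along the cycle 0 → 0 with weight 1 and length 1. So λ(A) = 1/1 = 1.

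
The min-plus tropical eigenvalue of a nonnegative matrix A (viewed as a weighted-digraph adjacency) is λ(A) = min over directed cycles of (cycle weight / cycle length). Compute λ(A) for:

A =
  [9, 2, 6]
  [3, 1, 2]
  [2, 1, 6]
λ(A) = 1

Enumerate directed cycles and compute their means (weight / length). Sample:
  cycle 0 → 0: weight = 9, length = 1, mean = 9/1 ≈ 9.000
  cycle 1 → 1: weight = 1, length = 1, mean = 1/1 ≈ 1.000
  cycle 2 → 2: weight = 6, length = 1, mean = 6/1 ≈ 6.000
  cycle 0 → 1 → 0: weight = 5, length = 2, mean = 5/2 ≈ 2.500
  cycle 0 → 2 → 0: weight = 8, length = 2, mean = 8/2 ≈ 4.000
  cycle 1 → 0 → 1: weight = 5, length = 2, mean = 5/2 ≈ 2.500
Minimum mean = 1.000, attained e.g. along the cycle 1 → 1 with weight 1 and length 1. So λ(A) = 1/1 = 1.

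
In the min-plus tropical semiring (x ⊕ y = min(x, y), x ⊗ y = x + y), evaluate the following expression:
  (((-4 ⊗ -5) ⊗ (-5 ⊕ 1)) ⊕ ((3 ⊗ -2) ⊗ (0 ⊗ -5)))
(((-4 ⊗ -5) ⊗ (-5 ⊕ 1)) ⊕ ((3 ⊗ -2) ⊗ (0 ⊗ -5))) = -14

Expand innermost to outermost. Recall ⊕ takes the minimum of its arguments and ⊗ takes their sum. Working out the expression (((-4 ⊗ -5) ⊗ (-5 ⊕ 1)) ⊕ ((3 ⊗ -2) ⊗ (0 ⊗ -5))) gives -14.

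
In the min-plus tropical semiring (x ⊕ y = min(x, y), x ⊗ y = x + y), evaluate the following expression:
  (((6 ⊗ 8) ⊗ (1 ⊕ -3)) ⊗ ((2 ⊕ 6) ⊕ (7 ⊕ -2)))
(((6 ⊗ 8) ⊗ (1 ⊕ -3)) ⊗ ((2 ⊕ 6) ⊕ (7 ⊕ -2))) = 9

Expand innermost to outermost. Recall ⊕ takes the minimum of its arguments and ⊗ takes their sum. Working out the expression (((6 ⊗ 8) ⊗ (1 ⊕ -3)) ⊗ ((2 ⊕ 6) ⊕ (7 ⊕ -2))) gives 9.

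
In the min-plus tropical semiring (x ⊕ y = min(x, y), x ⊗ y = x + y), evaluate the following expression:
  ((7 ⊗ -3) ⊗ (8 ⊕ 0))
((7 ⊗ -3) ⊗ (8 ⊕ 0)) = 4

Expand innermost to outermost. Recall ⊕ takes the minimum of its arguments and ⊗ takes their sum. Working out the expression ((7 ⊗ -3) ⊗ (8 ⊕ 0)) gives 4.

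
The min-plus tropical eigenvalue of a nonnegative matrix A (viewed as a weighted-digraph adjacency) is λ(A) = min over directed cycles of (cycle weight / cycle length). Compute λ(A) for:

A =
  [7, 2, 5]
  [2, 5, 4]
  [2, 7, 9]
λ(A) = 2

Enumerate directed cycles and compute their means (weight / length). Sample:
  cycle 0 → 0: weight = 7, length = 1, mean = 7/1 ≈ 7.000
  cycle 1 → 1: weight = 5, length = 1, mean = 5/1 ≈ 5.000
  cycle 2 → 2: weight = 9, length = 1, mean = 9/1 ≈ 9.000
  cycle 0 → 1 → 0: weight = 4, length = 2, mean = 4/2 ≈ 2.000
  cycle 0 → 2 → 0: weight = 7, length = 2, mean = 7/2 ≈ 3.500
  cycle 1 → 0 → 1: weight = 4, length = 2, mean = 4/2 ≈ 2.000
Minimum mean = 2.000, attained e.g. along the cycle 0 → 1 → 0 with weight 4 and length 2. So λ(A) = 4/2 = 2.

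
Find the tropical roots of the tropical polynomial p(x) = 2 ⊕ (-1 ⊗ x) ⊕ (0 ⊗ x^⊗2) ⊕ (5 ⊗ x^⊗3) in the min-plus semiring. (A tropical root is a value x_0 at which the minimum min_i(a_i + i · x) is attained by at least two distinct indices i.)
Roots: {-5, -1, 3}

Each tropical root is a break point of the lower envelope of the lines y = a_i + i · x (there are 4 lines, with slopes 0, 1, ..., 3). Only the lines that attain the minimum somewhere contribute to roots; other lines are dominated. Here the surviving (envelope) indices are i = 3, i = 2, i = 1, i = 0.
Intersections between consecutive envelope lines give the roots: for adjacent envelope indices i < j the intersection is x = (a_i − a_j) / (j − i). Reading off the sorted break points: {-5, -1, 3}.
Verification: at each break x_0, at least two indices attain the minimum of min_i(a_i + i · x_0).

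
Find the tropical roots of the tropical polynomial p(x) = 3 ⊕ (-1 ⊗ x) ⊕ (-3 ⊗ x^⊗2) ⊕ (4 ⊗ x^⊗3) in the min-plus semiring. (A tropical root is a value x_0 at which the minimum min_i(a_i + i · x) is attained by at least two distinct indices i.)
Roots: {-7, 2, 4}

Each tropical root is a break point of the lower envelope of the lines y = a_i + i · x (there are 4 lines, with slopes 0, 1, ..., 3). Only the lines that attain the minimum somewhere contribute to roots; other lines are dominated. Here the surviving (envelope) indices are i = 3, i = 2, i = 1, i = 0.
Intersections between consecutive envelope lines give the roots: for adjacent envelope indices i < j the intersection is x = (a_i − a_j) / (j − i). Reading off the sorted break points: {-7, 2, 4}.
Verification: at each break x_0, at least two indices attain the minimum of min_i(a_i + i · x_0).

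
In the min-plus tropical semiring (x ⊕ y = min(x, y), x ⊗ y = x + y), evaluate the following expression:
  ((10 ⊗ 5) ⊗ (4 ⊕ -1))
((10 ⊗ 5) ⊗ (4 ⊕ -1)) = 14

Expand innermost to outermost. Recall ⊕ takes the minimum of its arguments and ⊗ takes their sum. Working out the expression ((10 ⊗ 5) ⊗ (4 ⊕ -1)) gives 14.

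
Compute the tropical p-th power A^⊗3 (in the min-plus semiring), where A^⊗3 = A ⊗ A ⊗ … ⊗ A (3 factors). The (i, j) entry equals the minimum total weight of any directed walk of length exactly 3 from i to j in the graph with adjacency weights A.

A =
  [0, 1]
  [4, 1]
A^⊗3 =
  [0, 1]
  [4, 3]

Each entry (A^⊗3)_ij equals the minimum over all length-3 walks i = v_0 → v_1 → … → v_3 = j of Σ_t A[v_t][v_{t+1}]. For example, for (i, j) = (0, 1) we minimise over 4 possible intermediate vertex sequences; the minimum is 1, attained along the walk 0 → 0 → 0 → 1.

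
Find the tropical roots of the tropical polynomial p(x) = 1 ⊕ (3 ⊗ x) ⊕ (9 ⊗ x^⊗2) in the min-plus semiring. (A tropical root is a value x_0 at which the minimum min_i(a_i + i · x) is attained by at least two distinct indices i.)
Roots: {-6, -2}

Each tropical root is a break point of the lower envelope of the lines y = a_i + i · x (there are 3 lines, with slopes 0, 1, ..., 2). Only the lines that attain the minimum somewhere contribute to roots; other lines are dominated. Here the surviving (envelope) indices are i = 2, i = 1, i = 0.
Intersections between consecutive envelope lines give the roots: for adjacent envelope indices i < j the intersection is x = (a_i − a_j) / (j − i). Reading off the sorted break points: {-6, -2}.
Verification: at each break x_0, at least two indices attain the minimum of min_i(a_i + i · x_0).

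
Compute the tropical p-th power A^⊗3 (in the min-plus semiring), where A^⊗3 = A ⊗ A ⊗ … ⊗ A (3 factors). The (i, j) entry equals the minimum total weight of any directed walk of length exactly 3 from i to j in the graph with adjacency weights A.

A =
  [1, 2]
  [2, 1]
A^⊗3 =
  [3, 4]
  [4, 3]

Each entry (A^⊗3)_ij equals the minimum over all length-3 walks i = v_0 → v_1 → … → v_3 = j of Σ_t A[v_t][v_{t+1}]. For example, for (i, j) = (0, 1) we minimise over 4 possible intermediate vertex sequences; the minimum is 4, attained along the walk 0 → 0 → 0 → 1.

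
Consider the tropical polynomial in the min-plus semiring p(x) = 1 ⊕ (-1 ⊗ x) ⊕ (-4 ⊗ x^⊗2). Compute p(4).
p(4) = 1

A tropical monomial a ⊗ x^⊗i evaluates to a + i · x. Evaluating each term at x = 4:
  Term 0 contributes 1 + 0 · 4 = 1
  Term 1 contributes -1 + 1 · 4 = 3
  Term 2 contributes -4 + 2 · 4 = 4
p(4) = ⊕ of these = min[1, 3, 4] = 1.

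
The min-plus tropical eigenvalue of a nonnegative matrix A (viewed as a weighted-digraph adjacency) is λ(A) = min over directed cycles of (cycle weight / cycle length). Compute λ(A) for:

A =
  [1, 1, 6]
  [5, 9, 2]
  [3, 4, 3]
λ(A) = 1

Enumerate directed cycles and compute their means (weight / length). Sample:
  cycle 0 → 0: weight = 1, length = 1, mean = 1/1 ≈ 1.000
  cycle 1 → 1: weight = 9, length = 1, mean = 9/1 ≈ 9.000
  cycle 2 → 2: weight = 3, length = 1, mean = 3/1 ≈ 3.000
  cycle 0 → 1 → 0: weight = 6, length = 2, mean = 6/2 ≈ 3.000
  cycle 0 → 2 → 0: weight = 9, length = 2, mean = 9/2 ≈ 4.500
  cycle 1 → 0 → 1: weight = 6, length = 2, mean = 6/2 ≈ 3.000
Minimum mean = 1.000, attained e.g. along the cycle 0 → 0 with weight 1 and length 1. So λ(A) = 1/1 = 1.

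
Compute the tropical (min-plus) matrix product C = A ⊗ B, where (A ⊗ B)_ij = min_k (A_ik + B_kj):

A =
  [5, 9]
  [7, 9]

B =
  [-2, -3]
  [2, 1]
A ⊗ B =
  [3, 2]
  [5, 4]

Apply the min-plus product entry-by-entry:
  C[0][0] = min over k of (A[0][0] + B[0][0] = 5 + -2 = 3, A[0][1] + B[1][0] = 9 + 2 = 11) = 3 (attained at k = 0)
  C[0][1] = min over k of (A[0][0] + B[0][1] = 5 + -3 = 2, A[0][1] + B[1][1] = 9 + 1 = 10) = 2 (attained at k = 0)
  C[1][0] = min over k of (A[1][0] + B[0][0] = 7 + -2 = 5, A[1][1] + B[1][0] = 9 + 2 = 11) = 5 (attained at k = 0)
  C[1][1] = min over k of (A[1][0] + B[0][1] = 7 + -3 = 4, A[1][1] + B[1][1] = 9 + 1 = 10) = 4 (attained at k = 0)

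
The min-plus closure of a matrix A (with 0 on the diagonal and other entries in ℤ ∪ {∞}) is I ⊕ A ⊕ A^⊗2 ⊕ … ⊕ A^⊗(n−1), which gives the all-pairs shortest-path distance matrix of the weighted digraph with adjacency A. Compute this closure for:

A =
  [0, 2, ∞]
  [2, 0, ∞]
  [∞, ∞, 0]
Closure =
  [0, 2, ∞]
  [2, 0, ∞]
  [∞, ∞, 0]

This is the Floyd-Warshall all-pairs shortest-path computation. For each intermediate vertex k = 0, 1, …, 2, update dist[i][j] ← min(dist[i][j], dist[i][k] + dist[k][j]). The final matrix gives, for each (i, j), the minimum total weight of any directed path from i to j (possibly empty when i = j).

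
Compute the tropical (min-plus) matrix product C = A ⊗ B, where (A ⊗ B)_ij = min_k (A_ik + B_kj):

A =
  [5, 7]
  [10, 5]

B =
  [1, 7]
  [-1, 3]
A ⊗ B =
  [6, 10]
  [4, 8]

Apply the min-plus product entry-by-entry:
  C[0][0] = min over k of (A[0][0] + B[0][0] = 5 + 1 = 6, A[0][1] + B[1][0] = 7 + -1 = 6) = 6 (attained at k = 0)
  C[0][1] = min over k of (A[0][0] + B[0][1] = 5 + 7 = 12, A[0][1] + B[1][1] = 7 + 3 = 10) = 10 (attained at k = 1)
  C[1][0] = min over k of (A[1][0] + B[0][0] = 10 + 1 = 11, A[1][1] + B[1][0] = 5 + -1 = 4) = 4 (attained at k = 1)
  C[1][1] = min over k of (A[1][0] + B[0][1] = 10 + 7 = 17, A[1][1] + B[1][1] = 5 + 3 = 8) = 8 (attained at k = 1)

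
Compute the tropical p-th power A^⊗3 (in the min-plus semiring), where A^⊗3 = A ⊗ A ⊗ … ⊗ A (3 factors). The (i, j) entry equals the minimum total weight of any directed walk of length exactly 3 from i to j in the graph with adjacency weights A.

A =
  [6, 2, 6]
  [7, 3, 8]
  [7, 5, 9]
A^⊗3 =
  [12, 8, 13]
  [13, 9, 14]
  [15, 11, 16]

Each entry (A^⊗3)_ij equals the minimum over all length-3 walks i = v_0 → v_1 → … → v_3 = j of Σ_t A[v_t][v_{t+1}]. For example, for (i, j) = (0, 2) we minimise over 9 possible intermediate vertex sequences; the minimum is 13, attained along the walk 0 → 1 → 1 → 2.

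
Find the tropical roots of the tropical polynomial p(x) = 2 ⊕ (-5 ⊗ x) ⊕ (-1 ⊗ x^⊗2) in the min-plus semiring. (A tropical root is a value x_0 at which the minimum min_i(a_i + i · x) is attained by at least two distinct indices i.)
Roots: {-4, 7}

Each tropical root is a break point of the lower envelope of the lines y = a_i + i · x (there are 3 lines, with slopes 0, 1, ..., 2). Only the lines that attain the minimum somewhere contribute to roots; other lines are dominated. Here the surviving (envelope) indices are i = 2, i = 1, i = 0.
Intersections between consecutive envelope lines give the roots: for adjacent envelope indices i < j the intersection is x = (a_i − a_j) / (j − i). Reading off the sorted break points: {-4, 7}.
Verification: at each break x_0, at least two indices attain the minimum of min_i(a_i + i · x_0).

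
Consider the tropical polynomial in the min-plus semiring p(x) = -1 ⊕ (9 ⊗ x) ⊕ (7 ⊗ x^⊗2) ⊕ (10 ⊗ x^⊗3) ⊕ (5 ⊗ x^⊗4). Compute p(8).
p(8) = -1

A tropical monomial a ⊗ x^⊗i evaluates to a + i · x. Evaluating each term at x = 8:
  Term 0 contributes -1 + 0 · 8 = -1
  Term 1 contributes 9 + 1 · 8 = 17
  Term 2 contributes 7 + 2 · 8 = 23
  Term 3 contributes 10 + 3 · 8 = 34
  Term 4 contributes 5 + 4 · 8 = 37
p(8) = ⊕ of these = min[-1, 17, 23, 34, 37] = -1.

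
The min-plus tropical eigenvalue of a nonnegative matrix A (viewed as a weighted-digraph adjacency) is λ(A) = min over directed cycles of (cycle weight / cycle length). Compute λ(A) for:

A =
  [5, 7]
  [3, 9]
λ(A) = 5

Enumerate directed cycles and compute their means (weight / length). Sample:
  cycle 0 → 0: weight = 5, length = 1, mean = 5/1 ≈ 5.000
  cycle 1 → 1: weight = 9, length = 1, mean = 9/1 ≈ 9.000
  cycle 0 → 1 → 0: weight = 10, length = 2, mean = 10/2 ≈ 5.000
  cycle 1 → 0 → 1: weight = 10, length = 2, mean = 10/2 ≈ 5.000
Minimum mean = 5.000, attained e.g. along the cycle 0 → 0 with weight 5 and length 1. So λ(A) = 5/1 = 5.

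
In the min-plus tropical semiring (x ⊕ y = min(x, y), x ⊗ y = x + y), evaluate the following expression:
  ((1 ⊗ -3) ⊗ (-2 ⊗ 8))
((1 ⊗ -3) ⊗ (-2 ⊗ 8)) = 4

Expand innermost to outermost. Recall ⊕ takes the minimum of its arguments and ⊗ takes their sum. Working out the expression ((1 ⊗ -3) ⊗ (-2 ⊗ 8)) gives 4.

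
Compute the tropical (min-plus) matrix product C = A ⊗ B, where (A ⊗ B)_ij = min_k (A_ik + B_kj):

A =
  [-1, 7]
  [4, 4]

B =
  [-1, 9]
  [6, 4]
A ⊗ B =
  [-2, 8]
  [3, 8]

Apply the min-plus product entry-by-entry:
  C[0][0] = min over k of (A[0][0] + B[0][0] = -1 + -1 = -2, A[0][1] + B[1][0] = 7 + 6 = 13) = -2 (attained at k = 0)
  C[0][1] = min over k of (A[0][0] + B[0][1] = -1 + 9 = 8, A[0][1] + B[1][1] = 7 + 4 = 11) = 8 (attained at k = 0)
  C[1][0] = min over k of (A[1][0] + B[0][0] = 4 + -1 = 3, A[1][1] + B[1][0] = 4 + 6 = 10) = 3 (attained at k = 0)
  C[1][1] = min over k of (A[1][0] + B[0][1] = 4 + 9 = 13, A[1][1] + B[1][1] = 4 + 4 = 8) = 8 (attained at k = 1)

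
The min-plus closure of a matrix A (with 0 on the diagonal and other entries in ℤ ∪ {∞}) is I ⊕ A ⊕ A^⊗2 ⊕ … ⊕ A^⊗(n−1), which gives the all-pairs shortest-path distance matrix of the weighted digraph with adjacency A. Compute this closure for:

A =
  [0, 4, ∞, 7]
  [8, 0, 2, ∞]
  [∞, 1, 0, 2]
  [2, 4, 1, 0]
Closure =
  [0, 4, 6, 7]
  [6, 0, 2, 4]
  [4, 1, 0, 2]
  [2, 2, 1, 0]

This is the Floyd-Warshall all-pairs shortest-path computation. For each intermediate vertex k = 0, 1, …, 3, update dist[i][j] ← min(dist[i][j], dist[i][k] + dist[k][j]). The final matrix gives, for each (i, j), the minimum total weight of any directed path from i to j (possibly empty when i = j).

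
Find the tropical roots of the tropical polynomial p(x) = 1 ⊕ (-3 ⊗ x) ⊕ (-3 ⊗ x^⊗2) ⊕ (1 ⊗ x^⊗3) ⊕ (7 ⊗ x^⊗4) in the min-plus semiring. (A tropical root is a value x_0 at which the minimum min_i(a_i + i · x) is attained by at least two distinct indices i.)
Roots: {-6, -4, 0, 4}

Each tropical root is a break point of the lower envelope of the lines y = a_i + i · x (there are 5 lines, with slopes 0, 1, ..., 4). Only the lines that attain the minimum somewhere contribute to roots; other lines are dominated. Here the surviving (envelope) indices are i = 4, i = 3, i = 2, i = 1, i = 0.
Intersections between consecutive envelope lines give the roots: for adjacent envelope indices i < j the intersection is x = (a_i − a_j) / (j − i). Reading off the sorted break points: {-6, -4, 0, 4}.
Verification: at each break x_0, at least two indices attain the minimum of min_i(a_i + i · x_0).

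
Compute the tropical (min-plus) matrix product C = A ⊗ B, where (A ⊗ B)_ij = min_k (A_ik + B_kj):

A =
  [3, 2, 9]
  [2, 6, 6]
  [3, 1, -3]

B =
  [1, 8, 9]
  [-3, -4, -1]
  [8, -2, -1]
A ⊗ B =
  [-1, -2, 1]
  [3, 2, 5]
  [-2, -5, -4]

Apply the min-plus product entry-by-entry:
  C[0][0] = min over k of (A[0][0] + B[0][0] = 3 + 1 = 4, A[0][1] + B[1][0] = 2 + -3 = -1, A[0][2] + B[2][0] = 9 + 8 = 17) = -1 (attained at k = 1)
  C[0][1] = min over k of (A[0][0] + B[0][1] = 3 + 8 = 11, A[0][1] + B[1][1] = 2 + -4 = -2, A[0][2] + B[2][1] = 9 + -2 = 7) = -2 (attained at k = 1)
  C[0][2] = min over k of (A[0][0] + B[0][2] = 3 + 9 = 12, A[0][1] + B[1][2] = 2 + -1 = 1, A[0][2] + B[2][2] = 9 + -1 = 8) = 1 (attained at k = 1)
  C[1][0] = min over k of (A[1][0] + B[0][0] = 2 + 1 = 3, A[1][1] + B[1][0] = 6 + -3 = 3, A[1][2] + B[2][0] = 6 + 8 = 14) = 3 (attained at k = 0)
  C[1][1] = min over k of (A[1][0] + B[0][1] = 2 + 8 = 10, A[1][1] + B[1][1] = 6 + -4 = 2, A[1][2] + B[2][1] = 6 + -2 = 4) = 2 (attained at k = 1)
  C[1][2] = min over k of (A[1][0] + B[0][2] = 2 + 9 = 11, A[1][1] + B[1][2] = 6 + -1 = 5, A[1][2] + B[2][2] = 6 + -1 = 5) = 5 (attained at k = 1)
  C[2][0] = min over k of (A[2][0] + B[0][0] = 3 + 1 = 4, A[2][1] + B[1][0] = 1 + -3 = -2, A[2][2] + B[2][0] = -3 + 8 = 5) = -2 (attained at k = 1)
  C[2][1] = min over k of (A[2][0] + B[0][1] = 3 + 8 = 11, A[2][1] + B[1][1] = 1 + -4 = -3, A[2][2] + B[2][1] = -3 + -2 = -5) = -5 (attained at k = 2)
  C[2][2] = min over k of (A[2][0] + B[0][2] = 3 + 9 = 12, A[2][1] + B[1][2] = 1 + -1 = 0, A[2][2] + B[2][2] = -3 + -1 = -4) = -4 (attained at k = 2)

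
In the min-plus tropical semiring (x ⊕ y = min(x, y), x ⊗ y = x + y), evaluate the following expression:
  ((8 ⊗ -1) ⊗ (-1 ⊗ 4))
((8 ⊗ -1) ⊗ (-1 ⊗ 4)) = 10

Expand innermost to outermost. Recall ⊕ takes the minimum of its arguments and ⊗ takes their sum. Working out the expression ((8 ⊗ -1) ⊗ (-1 ⊗ 4)) gives 10.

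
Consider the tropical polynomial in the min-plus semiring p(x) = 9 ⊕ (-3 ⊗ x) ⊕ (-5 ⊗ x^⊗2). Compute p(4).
p(4) = 1

A tropical monomial a ⊗ x^⊗i evaluates to a + i · x. Evaluating each term at x = 4:
  Term 0 contributes 9 + 0 · 4 = 9
  Term 1 contributes -3 + 1 · 4 = 1
  Term 2 contributes -5 + 2 · 4 = 3
p(4) = ⊕ of these = min[9, 1, 3] = 1.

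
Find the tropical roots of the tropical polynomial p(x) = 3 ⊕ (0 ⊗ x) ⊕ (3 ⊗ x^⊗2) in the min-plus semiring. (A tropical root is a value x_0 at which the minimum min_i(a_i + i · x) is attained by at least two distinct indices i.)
Roots: {-3, 3}

Each tropical root is a break point of the lower envelope of the lines y = a_i + i · x (there are 3 lines, with slopes 0, 1, ..., 2). Only the lines that attain the minimum somewhere contribute to roots; other lines are dominated. Here the surviving (envelope) indices are i = 2, i = 1, i = 0.
Intersections between consecutive envelope lines give the roots: for adjacent envelope indices i < j the intersection is x = (a_i − a_j) / (j − i). Reading off the sorted break points: {-3, 3}.
Verification: at each break x_0, at least two indices attain the minimum of min_i(a_i + i · x_0).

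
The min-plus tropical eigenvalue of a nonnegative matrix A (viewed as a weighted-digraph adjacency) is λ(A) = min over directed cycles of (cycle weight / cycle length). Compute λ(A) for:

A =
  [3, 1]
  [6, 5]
λ(A) = 3

Enumerate directed cycles and compute their means (weight / length). Sample:
  cycle 0 → 0: weight = 3, length = 1, mean = 3/1 ≈ 3.000
  cycle 1 → 1: weight = 5, length = 1, mean = 5/1 ≈ 5.000
  cycle 0 → 1 → 0: weight = 7, length = 2, mean = 7/2 ≈ 3.500
  cycle 1 → 0 → 1: weight = 7, length = 2, mean = 7/2 ≈ 3.500
Minimum mean = 3.000, attained e.g. along the cycle 0 → 0 with weight 3 and length 1. So λ(A) = 3/1 = 3.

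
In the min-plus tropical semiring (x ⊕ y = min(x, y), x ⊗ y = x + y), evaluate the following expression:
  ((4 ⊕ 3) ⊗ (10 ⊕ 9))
((4 ⊕ 3) ⊗ (10 ⊕ 9)) = 12

Expand innermost to outermost. Recall ⊕ takes the minimum of its arguments and ⊗ takes their sum. Working out the expression ((4 ⊕ 3) ⊗ (10 ⊕ 9)) gives 12.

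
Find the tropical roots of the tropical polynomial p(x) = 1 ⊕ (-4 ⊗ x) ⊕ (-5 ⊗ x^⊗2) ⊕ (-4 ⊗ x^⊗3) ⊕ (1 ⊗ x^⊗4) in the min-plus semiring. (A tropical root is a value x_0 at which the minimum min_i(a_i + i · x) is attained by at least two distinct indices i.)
Roots: {-5, -1, 1, 5}

Each tropical root is a break point of the lower envelope of the lines y = a_i + i · x (there are 5 lines, with slopes 0, 1, ..., 4). Only the lines that attain the minimum somewhere contribute to roots; other lines are dominated. Here the surviving (envelope) indices are i = 4, i = 3, i = 2, i = 1, i = 0.
Intersections between consecutive envelope lines give the roots: for adjacent envelope indices i < j the intersection is x = (a_i − a_j) / (j − i). Reading off the sorted break points: {-5, -1, 1, 5}.
Verification: at each break x_0, at least two indices attain the minimum of min_i(a_i + i · x_0).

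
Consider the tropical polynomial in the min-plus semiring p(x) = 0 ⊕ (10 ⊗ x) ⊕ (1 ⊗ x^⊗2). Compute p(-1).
p(-1) = -1

A tropical monomial a ⊗ x^⊗i evaluates to a + i · x. Evaluating each term at x = -1:
  Term 0 contributes 0 + 0 · -1 = 0
  Term 1 contributes 10 + 1 · -1 = 9
  Term 2 contributes 1 + 2 · -1 = -1
p(-1) = ⊕ of these = min[0, 9, -1] = -1.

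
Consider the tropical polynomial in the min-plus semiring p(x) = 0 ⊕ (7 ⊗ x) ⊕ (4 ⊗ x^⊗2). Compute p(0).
p(0) = 0

A tropical monomial a ⊗ x^⊗i evaluates to a + i · x. Evaluating each term at x = 0:
  Term 0 contributes 0 + 0 · 0 = 0
  Term 1 contributes 7 + 1 · 0 = 7
  Term 2 contributes 4 + 2 · 0 = 4
p(0) = ⊕ of these = min[0, 7, 4] = 0.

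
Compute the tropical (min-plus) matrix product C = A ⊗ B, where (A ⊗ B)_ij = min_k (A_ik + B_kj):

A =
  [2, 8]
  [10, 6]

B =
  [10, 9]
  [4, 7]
A ⊗ B =
  [12, 11]
  [10, 13]

Apply the min-plus product entry-by-entry:
  C[0][0] = min over k of (A[0][0] + B[0][0] = 2 + 10 = 12, A[0][1] + B[1][0] = 8 + 4 = 12) = 12 (attained at k = 0)
  C[0][1] = min over k of (A[0][0] + B[0][1] = 2 + 9 = 11, A[0][1] + B[1][1] = 8 + 7 = 15) = 11 (attained at k = 0)
  C[1][0] = min over k of (A[1][0] + B[0][0] = 10 + 10 = 20, A[1][1] + B[1][0] = 6 + 4 = 10) = 10 (attained at k = 1)
  C[1][1] = min over k of (A[1][0] + B[0][1] = 10 + 9 = 19, A[1][1] + B[1][1] = 6 + 7 = 13) = 13 (attained at k = 1)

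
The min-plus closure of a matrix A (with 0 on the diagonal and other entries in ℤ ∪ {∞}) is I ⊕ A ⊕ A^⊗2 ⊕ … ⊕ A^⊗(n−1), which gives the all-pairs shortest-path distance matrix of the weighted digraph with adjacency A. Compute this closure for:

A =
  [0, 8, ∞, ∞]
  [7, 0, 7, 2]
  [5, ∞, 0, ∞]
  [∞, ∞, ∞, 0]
Closure =
  [0, 8, 15, 10]
  [7, 0, 7, 2]
  [5, 13, 0, 15]
  [∞, ∞, ∞, 0]

This is the Floyd-Warshall all-pairs shortest-path computation. For each intermediate vertex k = 0, 1, …, 3, update dist[i][j] ← min(dist[i][j], dist[i][k] + dist[k][j]). The final matrix gives, for each (i, j), the minimum total weight of any directed path from i to j (possibly empty when i = j).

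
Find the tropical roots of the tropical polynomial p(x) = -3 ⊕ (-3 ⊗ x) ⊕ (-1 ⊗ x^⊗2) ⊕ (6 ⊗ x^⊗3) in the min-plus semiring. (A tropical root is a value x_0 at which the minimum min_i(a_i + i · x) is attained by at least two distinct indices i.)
Roots: {-7, -2, 0}

Each tropical root is a break point of the lower envelope of the lines y = a_i + i · x (there are 4 lines, with slopes 0, 1, ..., 3). Only the lines that attain the minimum somewhere contribute to roots; other lines are dominated. Here the surviving (envelope) indices are i = 3, i = 2, i = 1, i = 0.
Intersections between consecutive envelope lines give the roots: for adjacent envelope indices i < j the intersection is x = (a_i − a_j) / (j − i). Reading off the sorted break points: {-7, -2, 0}.
Verification: at each break x_0, at least two indices attain the minimum of min_i(a_i + i · x_0).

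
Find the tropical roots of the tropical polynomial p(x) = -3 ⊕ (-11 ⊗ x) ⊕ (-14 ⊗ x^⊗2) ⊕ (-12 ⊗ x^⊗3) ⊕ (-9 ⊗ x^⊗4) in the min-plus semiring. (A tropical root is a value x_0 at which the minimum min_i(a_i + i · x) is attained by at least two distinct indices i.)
Roots: {-3, -2, 3, 8}

Each tropical root is a break point of the lower envelope of the lines y = a_i + i · x (there are 5 lines, with slopes 0, 1, ..., 4). Only the lines that attain the minimum somewhere contribute to roots; other lines are dominated. Here the surviving (envelope) indices are i = 4, i = 3, i = 2, i = 1, i = 0.
Intersections between consecutive envelope lines give the roots: for adjacent envelope indices i < j the intersection is x = (a_i − a_j) / (j − i). Reading off the sorted break points: {-3, -2, 3, 8}.
Verification: at each break x_0, at least two indices attain the minimum of min_i(a_i + i · x_0).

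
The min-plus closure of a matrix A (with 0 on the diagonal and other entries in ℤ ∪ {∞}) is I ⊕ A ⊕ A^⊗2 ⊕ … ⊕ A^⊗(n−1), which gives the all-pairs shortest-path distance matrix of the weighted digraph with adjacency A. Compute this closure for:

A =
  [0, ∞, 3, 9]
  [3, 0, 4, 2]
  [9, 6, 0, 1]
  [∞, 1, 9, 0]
Closure =
  [0, 5, 3, 4]
  [3, 0, 4, 2]
  [5, 2, 0, 1]
  [4, 1, 5, 0]

This is the Floyd-Warshall all-pairs shortest-path computation. For each intermediate vertex k = 0, 1, …, 3, update dist[i][j] ← min(dist[i][j], dist[i][k] + dist[k][j]). The final matrix gives, for each (i, j), the minimum total weight of any directed path from i to j (possibly empty when i = j).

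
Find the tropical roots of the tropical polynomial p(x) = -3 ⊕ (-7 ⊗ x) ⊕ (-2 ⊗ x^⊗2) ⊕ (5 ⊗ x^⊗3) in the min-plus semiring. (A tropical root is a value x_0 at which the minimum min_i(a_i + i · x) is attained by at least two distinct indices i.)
Roots: {-7, -5, 4}

Each tropical root is a break point of the lower envelope of the lines y = a_i + i · x (there are 4 lines, with slopes 0, 1, ..., 3). Only the lines that attain the minimum somewhere contribute to roots; other lines are dominated. Here the surviving (envelope) indices are i = 3, i = 2, i = 1, i = 0.
Intersections between consecutive envelope lines give the roots: for adjacent envelope indices i < j the intersection is x = (a_i − a_j) / (j − i). Reading off the sorted break points: {-7, -5, 4}.
Verification: at each break x_0, at least two indices attain the minimum of min_i(a_i + i · x_0).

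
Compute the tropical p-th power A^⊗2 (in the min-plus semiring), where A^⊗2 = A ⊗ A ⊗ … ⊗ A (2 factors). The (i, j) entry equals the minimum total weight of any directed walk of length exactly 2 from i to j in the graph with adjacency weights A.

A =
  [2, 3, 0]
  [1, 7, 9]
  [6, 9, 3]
A^⊗2 =
  [4, 5, 2]
  [3, 4, 1]
  [8, 9, 6]

Each entry (A^⊗2)_ij equals the minimum over all length-2 walks i = v_0 → v_1 → … → v_2 = j of Σ_t A[v_t][v_{t+1}]. For example, for (i, j) = (0, 2) we minimise over 3 possible intermediate vertex sequences; the minimum is 2, attained along the walk 0 → 0 → 2.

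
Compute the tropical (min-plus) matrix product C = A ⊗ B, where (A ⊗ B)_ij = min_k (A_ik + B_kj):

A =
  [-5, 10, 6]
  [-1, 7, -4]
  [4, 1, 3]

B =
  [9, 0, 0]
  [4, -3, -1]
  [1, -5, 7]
A ⊗ B =
  [4, -5, -5]
  [-3, -9, -1]
  [4, -2, 0]

Apply the min-plus product entry-by-entry:
  C[0][0] = min over k of (A[0][0] + B[0][0] = -5 + 9 = 4, A[0][1] + B[1][0] = 10 + 4 = 14, A[0][2] + B[2][0] = 6 + 1 = 7) = 4 (attained at k = 0)
  C[0][1] = min over k of (A[0][0] + B[0][1] = -5 + 0 = -5, A[0][1] + B[1][1] = 10 + -3 = 7, A[0][2] + B[2][1] = 6 + -5 = 1) = -5 (attained at k = 0)
  C[0][2] = min over k of (A[0][0] + B[0][2] = -5 + 0 = -5, A[0][1] + B[1][2] = 10 + -1 = 9, A[0][2] + B[2][2] = 6 + 7 = 13) = -5 (attained at k = 0)
  C[1][0] = min over k of (A[1][0] + B[0][0] = -1 + 9 = 8, A[1][1] + B[1][0] = 7 + 4 = 11, A[1][2] + B[2][0] = -4 + 1 = -3) = -3 (attained at k = 2)
  C[1][1] = min over k of (A[1][0] + B[0][1] = -1 + 0 = -1, A[1][1] + B[1][1] = 7 + -3 = 4, A[1][2] + B[2][1] = -4 + -5 = -9) = -9 (attained at k = 2)
  C[1][2] = min over k of (A[1][0] + B[0][2] = -1 + 0 = -1, A[1][1] + B[1][2] = 7 + -1 = 6, A[1][2] + B[2][2] = -4 + 7 = 3) = -1 (attained at k = 0)
  C[2][0] = min over k of (A[2][0] + B[0][0] = 4 + 9 = 13, A[2][1] + B[1][0] = 1 + 4 = 5, A[2][2] + B[2][0] = 3 + 1 = 4) = 4 (attained at k = 2)
  C[2][1] = min over k of (A[2][0] + B[0][1] = 4 + 0 = 4, A[2][1] + B[1][1] = 1 + -3 = -2, A[2][2] + B[2][1] = 3 + -5 = -2) = -2 (attained at k = 1)
  C[2][2] = min over k of (A[2][0] + B[0][2] = 4 + 0 = 4, A[2][1] + B[1][2] = 1 + -1 = 0, A[2][2] + B[2][2] = 3 + 7 = 10) = 0 (attained at k = 1)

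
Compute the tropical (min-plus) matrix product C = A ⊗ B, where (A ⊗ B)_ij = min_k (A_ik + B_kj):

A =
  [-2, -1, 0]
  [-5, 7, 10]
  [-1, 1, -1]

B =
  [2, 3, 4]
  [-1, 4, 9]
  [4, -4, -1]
A ⊗ B =
  [-2, -4, -1]
  [-3, -2, -1]
  [0, -5, -2]

Apply the min-plus product entry-by-entry:
  C[0][0] = min over k of (A[0][0] + B[0][0] = -2 + 2 = 0, A[0][1] + B[1][0] = -1 + -1 = -2, A[0][2] + B[2][0] = 0 + 4 = 4) = -2 (attained at k = 1)
  C[0][1] = min over k of (A[0][0] + B[0][1] = -2 + 3 = 1, A[0][1] + B[1][1] = -1 + 4 = 3, A[0][2] + B[2][1] = 0 + -4 = -4) = -4 (attained at k = 2)
  C[0][2] = min over k of (A[0][0] + B[0][2] = -2 + 4 = 2, A[0][1] + B[1][2] = -1 + 9 = 8, A[0][2] + B[2][2] = 0 + -1 = -1) = -1 (attained at k = 2)
  C[1][0] = min over k of (A[1][0] + B[0][0] = -5 + 2 = -3, A[1][1] + B[1][0] = 7 + -1 = 6, A[1][2] + B[2][0] = 10 + 4 = 14) = -3 (attained at k = 0)
  C[1][1] = min over k of (A[1][0] + B[0][1] = -5 + 3 = -2, A[1][1] + B[1][1] = 7 + 4 = 11, A[1][2] + B[2][1] = 10 + -4 = 6) = -2 (attained at k = 0)
  C[1][2] = min over k of (A[1][0] + B[0][2] = -5 + 4 = -1, A[1][1] + B[1][2] = 7 + 9 = 16, A[1][2] + B[2][2] = 10 + -1 = 9) = -1 (attained at k = 0)
  C[2][0] = min over k of (A[2][0] + B[0][0] = -1 + 2 = 1, A[2][1] + B[1][0] = 1 + -1 = 0, A[2][2] + B[2][0] = -1 + 4 = 3) = 0 (attained at k = 1)
  C[2][1] = min over k of (A[2][0] + B[0][1] = -1 + 3 = 2, A[2][1] + B[1][1] = 1 + 4 = 5, A[2][2] + B[2][1] = -1 + -4 = -5) = -5 (attained at k = 2)
  C[2][2] = min over k of (A[2][0] + B[0][2] = -1 + 4 = 3, A[2][1] + B[1][2] = 1 + 9 = 10, A[2][2] + B[2][2] = -1 + -1 = -2) = -2 (attained at k = 2)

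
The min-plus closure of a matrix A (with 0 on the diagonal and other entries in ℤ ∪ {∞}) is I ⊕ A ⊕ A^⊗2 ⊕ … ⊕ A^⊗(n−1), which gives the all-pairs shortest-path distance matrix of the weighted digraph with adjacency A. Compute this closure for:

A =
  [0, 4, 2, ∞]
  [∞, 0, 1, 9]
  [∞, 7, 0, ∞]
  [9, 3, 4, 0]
Closure =
  [0, 4, 2, 13]
  [18, 0, 1, 9]
  [25, 7, 0, 16]
  [9, 3, 4, 0]

This is the Floyd-Warshall all-pairs shortest-path computation. For each intermediate vertex k = 0, 1, …, 3, update dist[i][j] ← min(dist[i][j], dist[i][k] + dist[k][j]). The final matrix gives, for each (i, j), the minimum total weight of any directed path from i to j (possibly empty when i = j).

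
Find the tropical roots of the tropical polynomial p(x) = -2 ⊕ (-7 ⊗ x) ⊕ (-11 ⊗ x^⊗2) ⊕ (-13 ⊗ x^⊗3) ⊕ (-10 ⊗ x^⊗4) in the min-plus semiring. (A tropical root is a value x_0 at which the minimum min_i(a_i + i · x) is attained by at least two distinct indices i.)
Roots: {-3, 2, 4, 5}

Each tropical root is a break point of the lower envelope of the lines y = a_i + i · x (there are 5 lines, with slopes 0, 1, ..., 4). Only the lines that attain the minimum somewhere contribute to roots; other lines are dominated. Here the surviving (envelope) indices are i = 4, i = 3, i = 2, i = 1, i = 0.
Intersections between consecutive envelope lines give the roots: for adjacent envelope indices i < j the intersection is x = (a_i − a_j) / (j − i). Reading off the sorted break points: {-3, 2, 4, 5}.
Verification: at each break x_0, at least two indices attain the minimum of min_i(a_i + i · x_0).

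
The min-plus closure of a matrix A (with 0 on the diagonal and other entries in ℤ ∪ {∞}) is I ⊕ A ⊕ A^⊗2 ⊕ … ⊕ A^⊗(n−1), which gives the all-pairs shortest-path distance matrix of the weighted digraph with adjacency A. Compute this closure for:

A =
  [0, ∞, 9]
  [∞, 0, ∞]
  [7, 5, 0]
Closure =
  [0, 14, 9]
  [∞, 0, ∞]
  [7, 5, 0]

This is the Floyd-Warshall all-pairs shortest-path computation. For each intermediate vertex k = 0, 1, …, 2, update dist[i][j] ← min(dist[i][j], dist[i][k] + dist[k][j]). The final matrix gives, for each (i, j), the minimum total weight of any directed path from i to j (possibly empty when i = j).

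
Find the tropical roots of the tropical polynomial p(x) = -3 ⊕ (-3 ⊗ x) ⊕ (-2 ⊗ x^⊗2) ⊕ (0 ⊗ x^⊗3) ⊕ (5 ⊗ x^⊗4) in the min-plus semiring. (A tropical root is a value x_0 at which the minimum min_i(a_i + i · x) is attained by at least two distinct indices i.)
Roots: {-5, -2, -1, 0}

Each tropical root is a break point of the lower envelope of the lines y = a_i + i · x (there are 5 lines, with slopes 0, 1, ..., 4). Only the lines that attain the minimum somewhere contribute to roots; other lines are dominated. Here the surviving (envelope) indices are i = 4, i = 3, i = 2, i = 1, i = 0.
Intersections between consecutive envelope lines give the roots: for adjacent envelope indices i < j the intersection is x = (a_i − a_j) / (j − i). Reading off the sorted break points: {-5, -2, -1, 0}.
Verification: at each break x_0, at least two indices attain the minimum of min_i(a_i + i · x_0).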